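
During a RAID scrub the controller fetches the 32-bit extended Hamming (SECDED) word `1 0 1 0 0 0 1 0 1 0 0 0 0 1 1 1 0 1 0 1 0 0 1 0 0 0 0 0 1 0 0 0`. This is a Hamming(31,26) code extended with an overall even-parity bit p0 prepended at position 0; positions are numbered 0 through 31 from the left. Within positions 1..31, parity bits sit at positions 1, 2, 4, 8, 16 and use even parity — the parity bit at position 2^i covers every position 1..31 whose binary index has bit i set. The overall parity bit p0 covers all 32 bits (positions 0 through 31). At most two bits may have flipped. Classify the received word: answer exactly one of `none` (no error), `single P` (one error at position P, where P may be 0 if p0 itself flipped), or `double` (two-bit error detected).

s1: b1⊕b3⊕b5⊕b7⊕b9⊕b11⊕b13⊕b15⊕b17⊕b19⊕b21⊕b23⊕b25⊕b27⊕b29⊕b31 = 0⊕0⊕0⊕0⊕0⊕0⊕1⊕1⊕1⊕1⊕0⊕0⊕0⊕0⊕0⊕0 = 0
s2: b2⊕b3⊕b6⊕b7⊕b10⊕b11⊕b14⊕b15⊕b18⊕b19⊕b22⊕b23⊕b26⊕b27⊕b30⊕b31 = 1⊕0⊕1⊕0⊕0⊕0⊕1⊕1⊕0⊕1⊕1⊕0⊕0⊕0⊕0⊕0 = 0
s4: b4⊕b5⊕b6⊕b7⊕b12⊕b13⊕b14⊕b15⊕b20⊕b21⊕b22⊕b23⊕b28⊕b29⊕b30⊕b31 = 0⊕0⊕1⊕0⊕0⊕1⊕1⊕1⊕0⊕0⊕1⊕0⊕1⊕0⊕0⊕0 = 0
s8: b8⊕b9⊕b10⊕b11⊕b12⊕b13⊕b14⊕b15⊕b24⊕b25⊕b26⊕b27⊕b28⊕b29⊕b30⊕b31 = 1⊕0⊕0⊕0⊕0⊕1⊕1⊕1⊕0⊕0⊕0⊕0⊕1⊕0⊕0⊕0 = 1
s16: b16⊕b17⊕b18⊕b19⊕b20⊕b21⊕b22⊕b23⊕b24⊕b25⊕b26⊕b27⊕b28⊕b29⊕b30⊕b31 = 0⊕1⊕0⊕1⊕0⊕0⊕1⊕0⊕0⊕0⊕0⊕0⊕1⊕0⊕0⊕0 = 0
Syndrome (s16...s1) = 01000 → position 8.
Overall parity (XOR of all 32 bits, including p0): 1⊕0⊕1⊕0⊕0⊕0⊕1⊕0⊕1⊕0⊕0⊕0⊕0⊕1⊕1⊕1⊕0⊕1⊕0⊕1⊕0⊕0⊕1⊕0⊕0⊕0⊕0⊕0⊕1⊕0⊕0⊕0 = 1
Overall=1, syndrome position=8 → single-bit error at position 8.

single 8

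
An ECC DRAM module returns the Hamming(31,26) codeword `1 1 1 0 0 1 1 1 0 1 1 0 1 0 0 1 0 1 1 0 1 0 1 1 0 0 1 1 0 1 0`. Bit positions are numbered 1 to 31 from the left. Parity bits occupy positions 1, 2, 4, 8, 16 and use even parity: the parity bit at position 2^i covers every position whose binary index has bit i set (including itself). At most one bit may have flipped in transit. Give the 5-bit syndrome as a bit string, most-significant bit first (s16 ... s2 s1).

s1: b1⊕b3⊕b5⊕b7⊕b9⊕b11⊕b13⊕b15⊕b17⊕b19⊕b21⊕b23⊕b25⊕b27⊕b29⊕b31 = 1⊕1⊕0⊕1⊕0⊕1⊕1⊕0⊕0⊕1⊕1⊕1⊕0⊕1⊕0⊕0 = 1
s2: b2⊕b3⊕b6⊕b7⊕b10⊕b11⊕b14⊕b15⊕b18⊕b19⊕b22⊕b23⊕b26⊕b27⊕b30⊕b31 = 1⊕1⊕1⊕1⊕1⊕1⊕0⊕0⊕1⊕1⊕0⊕1⊕0⊕1⊕1⊕0 = 1
s4: b4⊕b5⊕b6⊕b7⊕b12⊕b13⊕b14⊕b15⊕b20⊕b21⊕b22⊕b23⊕b28⊕b29⊕b30⊕b31 = 0⊕0⊕1⊕1⊕0⊕1⊕0⊕0⊕0⊕1⊕0⊕1⊕1⊕0⊕1⊕0 = 1
s8: b8⊕b9⊕b10⊕b11⊕b12⊕b13⊕b14⊕b15⊕b24⊕b25⊕b26⊕b27⊕b28⊕b29⊕b30⊕b31 = 1⊕0⊕1⊕1⊕0⊕1⊕0⊕0⊕1⊕0⊕0⊕1⊕1⊕0⊕1⊕0 = 0
s16: b16⊕b17⊕b18⊕b19⊕b20⊕b21⊕b22⊕b23⊕b24⊕b25⊕b26⊕b27⊕b28⊕b29⊕b30⊕b31 = 1⊕0⊕1⊕1⊕0⊕1⊕0⊕1⊕1⊕0⊕0⊕1⊕1⊕0⊕1⊕0 = 1
Syndrome (s16...s1) = 10111 → position 23.

10111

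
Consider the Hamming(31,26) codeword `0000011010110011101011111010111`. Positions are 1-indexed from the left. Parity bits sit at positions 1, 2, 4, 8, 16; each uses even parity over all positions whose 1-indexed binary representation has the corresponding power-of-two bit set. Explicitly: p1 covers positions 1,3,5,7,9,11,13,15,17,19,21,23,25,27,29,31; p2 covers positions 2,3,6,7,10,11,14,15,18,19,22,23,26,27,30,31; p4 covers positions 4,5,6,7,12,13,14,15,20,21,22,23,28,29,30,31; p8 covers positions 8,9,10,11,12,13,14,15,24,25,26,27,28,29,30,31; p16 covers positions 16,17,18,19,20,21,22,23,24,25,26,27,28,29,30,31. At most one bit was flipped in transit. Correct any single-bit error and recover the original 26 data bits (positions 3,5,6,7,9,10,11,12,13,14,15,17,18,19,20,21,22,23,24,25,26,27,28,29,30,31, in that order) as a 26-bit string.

s1: b1⊕b3⊕b5⊕b7⊕b9⊕b11⊕b13⊕b15⊕b17⊕b19⊕b21⊕b23⊕b25⊕b27⊕b29⊕b31 = 0⊕0⊕0⊕1⊕1⊕1⊕0⊕1⊕1⊕1⊕1⊕1⊕1⊕1⊕1⊕1 = 0
s2: b2⊕b3⊕b6⊕b7⊕b10⊕b11⊕b14⊕b15⊕b18⊕b19⊕b22⊕b23⊕b26⊕b27⊕b30⊕b31 = 0⊕0⊕1⊕1⊕0⊕1⊕0⊕1⊕0⊕1⊕1⊕1⊕0⊕1⊕1⊕1 = 0
s4: b4⊕b5⊕b6⊕b7⊕b12⊕b13⊕b14⊕b15⊕b20⊕b21⊕b22⊕b23⊕b28⊕b29⊕b30⊕b31 = 0⊕0⊕1⊕1⊕1⊕0⊕0⊕1⊕0⊕1⊕1⊕1⊕0⊕1⊕1⊕1 = 0
s8: b8⊕b9⊕b10⊕b11⊕b12⊕b13⊕b14⊕b15⊕b24⊕b25⊕b26⊕b27⊕b28⊕b29⊕b30⊕b31 = 0⊕1⊕0⊕1⊕1⊕0⊕0⊕1⊕1⊕1⊕0⊕1⊕0⊕1⊕1⊕1 = 0
s16: b16⊕b17⊕b18⊕b19⊕b20⊕b21⊕b22⊕b23⊕b24⊕b25⊕b26⊕b27⊕b28⊕b29⊕b30⊕b31 = 1⊕1⊕0⊕1⊕0⊕1⊕1⊕1⊕1⊕1⊕0⊕1⊕0⊕1⊕1⊕1 = 0
Syndrome (s16...s1) = 00000 → position 0 (no error).
No correction needed.
Data bits at positions 3,5,6,7,9,10,11,12,13,14,15,17,18,19,20,21,22,23,24,25,26,27,28,29,30,31: 00111011001101011111010111

00111011001101011111010111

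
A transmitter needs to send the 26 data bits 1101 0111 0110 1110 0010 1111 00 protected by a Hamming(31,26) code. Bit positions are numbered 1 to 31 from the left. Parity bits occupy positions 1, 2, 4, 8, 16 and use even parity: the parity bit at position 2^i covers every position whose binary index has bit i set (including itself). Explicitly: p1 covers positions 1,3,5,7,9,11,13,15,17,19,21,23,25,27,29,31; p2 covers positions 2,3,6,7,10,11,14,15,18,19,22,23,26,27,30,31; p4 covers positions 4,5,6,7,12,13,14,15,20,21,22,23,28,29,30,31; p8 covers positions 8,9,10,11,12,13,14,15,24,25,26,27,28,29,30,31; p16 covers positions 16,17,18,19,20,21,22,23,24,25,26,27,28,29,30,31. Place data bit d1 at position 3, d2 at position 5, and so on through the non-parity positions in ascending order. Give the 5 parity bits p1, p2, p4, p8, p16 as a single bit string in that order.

Place data bits at non-power-of-two positions: b3=1, b5=1, b6=0, b7=1, b9=0, b10=1, b11=1, b12=1, b13=0, b14=1, b15=1, b17=0, b18=1, b19=1, b20=1, b21=0, b22=0, b23=0, b24=1, b25=0, b26=1, b27=1, b28=1, b29=1, b30=0, b31=0.
p1 = XOR of data positions {3,5,7,9,11,13,15,17,19,21,23,25,27,29,31} = 1⊕1⊕1⊕0⊕1⊕0⊕1⊕0⊕1⊕0⊕0⊕0⊕1⊕1⊕0 = 0
p2 = XOR of data positions {3,6,7,10,11,14,15,18,19,22,23,26,27,30,31} = 1⊕0⊕1⊕1⊕1⊕1⊕1⊕1⊕1⊕0⊕0⊕1⊕1⊕0⊕0 = 0
p4 = XOR of data positions {5,6,7,12,13,14,15,20,21,22,23,28,29,30,31} = 1⊕0⊕1⊕1⊕0⊕1⊕1⊕1⊕0⊕0⊕0⊕1⊕1⊕0⊕0 = 0
p8 = XOR of data positions {9,10,11,12,13,14,15,24,25,26,27,28,29,30,31} = 0⊕1⊕1⊕1⊕0⊕1⊕1⊕1⊕0⊕1⊕1⊕1⊕1⊕0⊕0 = 0
p16 = XOR of data positions {17,18,19,20,21,22,23,24,25,26,27,28,29,30,31} = 0⊕1⊕1⊕1⊕0⊕0⊕0⊕1⊕0⊕1⊕1⊕1⊕1⊕0⊕0 = 0
Parity bits p1,p2,p4,p8,p16 = 00000

00000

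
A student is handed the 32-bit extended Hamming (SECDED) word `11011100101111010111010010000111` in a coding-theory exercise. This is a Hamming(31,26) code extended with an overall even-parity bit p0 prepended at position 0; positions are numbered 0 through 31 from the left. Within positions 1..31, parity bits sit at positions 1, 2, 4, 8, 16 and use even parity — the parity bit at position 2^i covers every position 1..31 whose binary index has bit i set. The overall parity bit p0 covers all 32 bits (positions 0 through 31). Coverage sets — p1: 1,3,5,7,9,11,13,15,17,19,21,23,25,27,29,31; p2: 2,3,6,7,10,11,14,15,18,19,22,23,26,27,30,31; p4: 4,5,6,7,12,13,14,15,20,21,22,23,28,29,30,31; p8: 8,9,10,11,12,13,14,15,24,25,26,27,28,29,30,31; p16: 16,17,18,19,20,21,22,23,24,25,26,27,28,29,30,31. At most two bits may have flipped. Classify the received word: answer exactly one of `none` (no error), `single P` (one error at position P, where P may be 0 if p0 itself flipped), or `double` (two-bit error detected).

single 5

s1: b1⊕b3⊕b5⊕b7⊕b9⊕b11⊕b13⊕b15⊕b17⊕b19⊕b21⊕b23⊕b25⊕b27⊕b29⊕b31 = 1⊕1⊕1⊕0⊕0⊕1⊕1⊕1⊕1⊕1⊕1⊕0⊕0⊕0⊕1⊕1 = 1
s2: b2⊕b3⊕b6⊕b7⊕b10⊕b11⊕b14⊕b15⊕b18⊕b19⊕b22⊕b23⊕b26⊕b27⊕b30⊕b31 = 0⊕1⊕0⊕0⊕1⊕1⊕0⊕1⊕1⊕1⊕0⊕0⊕0⊕0⊕1⊕1 = 0
s4: b4⊕b5⊕b6⊕b7⊕b12⊕b13⊕b14⊕b15⊕b20⊕b21⊕b22⊕b23⊕b28⊕b29⊕b30⊕b31 = 1⊕1⊕0⊕0⊕1⊕1⊕0⊕1⊕0⊕1⊕0⊕0⊕0⊕1⊕1⊕1 = 1
s8: b8⊕b9⊕b10⊕b11⊕b12⊕b13⊕b14⊕b15⊕b24⊕b25⊕b26⊕b27⊕b28⊕b29⊕b30⊕b31 = 1⊕0⊕1⊕1⊕1⊕1⊕0⊕1⊕1⊕0⊕0⊕0⊕0⊕1⊕1⊕1 = 0
s16: b16⊕b17⊕b18⊕b19⊕b20⊕b21⊕b22⊕b23⊕b24⊕b25⊕b26⊕b27⊕b28⊕b29⊕b30⊕b31 = 0⊕1⊕1⊕1⊕0⊕1⊕0⊕0⊕1⊕0⊕0⊕0⊕0⊕1⊕1⊕1 = 0
Syndrome (s16...s1) = 00101 → position 5.
Overall parity (XOR of all 32 bits, including p0): 1⊕1⊕0⊕1⊕1⊕1⊕0⊕0⊕1⊕0⊕1⊕1⊕1⊕1⊕0⊕1⊕0⊕1⊕1⊕1⊕0⊕1⊕0⊕0⊕1⊕0⊕0⊕0⊕0⊕1⊕1⊕1 = 1
Overall=1, syndrome position=5 → single-bit error at position 5.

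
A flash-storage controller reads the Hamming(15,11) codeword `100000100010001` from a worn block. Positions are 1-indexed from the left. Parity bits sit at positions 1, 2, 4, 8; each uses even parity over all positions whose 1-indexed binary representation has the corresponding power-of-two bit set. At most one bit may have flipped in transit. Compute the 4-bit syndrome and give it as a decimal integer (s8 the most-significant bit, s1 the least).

2

s1: b1⊕b3⊕b5⊕b7⊕b9⊕b11⊕b13⊕b15 = 1⊕0⊕0⊕1⊕0⊕1⊕0⊕1 = 0
s2: b2⊕b3⊕b6⊕b7⊕b10⊕b11⊕b14⊕b15 = 0⊕0⊕0⊕1⊕0⊕1⊕0⊕1 = 1
s4: b4⊕b5⊕b6⊕b7⊕b12⊕b13⊕b14⊕b15 = 0⊕0⊕0⊕1⊕0⊕0⊕0⊕1 = 0
s8: b8⊕b9⊕b10⊕b11⊕b12⊕b13⊕b14⊕b15 = 0⊕0⊕0⊕1⊕0⊕0⊕0⊕1 = 0
Syndrome (s8...s1) = 0010 → position 2.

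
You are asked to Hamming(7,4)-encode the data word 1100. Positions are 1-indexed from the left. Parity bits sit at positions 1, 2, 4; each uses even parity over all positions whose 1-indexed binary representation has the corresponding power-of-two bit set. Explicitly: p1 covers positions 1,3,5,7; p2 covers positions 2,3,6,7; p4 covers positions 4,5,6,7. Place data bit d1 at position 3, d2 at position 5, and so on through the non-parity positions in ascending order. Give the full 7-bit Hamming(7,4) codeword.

Place data bits at non-power-of-two positions: b3=1, b5=1, b6=0, b7=0.
p1 = XOR of data positions {3,5,7} = 1⊕1⊕0 = 0
p2 = XOR of data positions {3,6,7} = 1⊕0⊕0 = 1
p4 = XOR of data positions {5,6,7} = 1⊕0⊕0 = 1
Codeword b1..b7 = 0111100

0111100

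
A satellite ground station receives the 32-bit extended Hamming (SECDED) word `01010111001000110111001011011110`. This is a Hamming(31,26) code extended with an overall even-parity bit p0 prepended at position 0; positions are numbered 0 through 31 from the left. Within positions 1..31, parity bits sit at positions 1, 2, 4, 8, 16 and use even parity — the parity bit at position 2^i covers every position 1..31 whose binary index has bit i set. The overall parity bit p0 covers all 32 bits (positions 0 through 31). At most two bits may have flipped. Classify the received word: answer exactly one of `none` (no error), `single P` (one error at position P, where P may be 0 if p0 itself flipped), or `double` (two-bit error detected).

double

s1: b1⊕b3⊕b5⊕b7⊕b9⊕b11⊕b13⊕b15⊕b17⊕b19⊕b21⊕b23⊕b25⊕b27⊕b29⊕b31 = 1⊕1⊕1⊕1⊕0⊕0⊕0⊕1⊕1⊕1⊕0⊕0⊕1⊕1⊕1⊕0 = 0
s2: b2⊕b3⊕b6⊕b7⊕b10⊕b11⊕b14⊕b15⊕b18⊕b19⊕b22⊕b23⊕b26⊕b27⊕b30⊕b31 = 0⊕1⊕1⊕1⊕1⊕0⊕1⊕1⊕1⊕1⊕1⊕0⊕0⊕1⊕1⊕0 = 1
s4: b4⊕b5⊕b6⊕b7⊕b12⊕b13⊕b14⊕b15⊕b20⊕b21⊕b22⊕b23⊕b28⊕b29⊕b30⊕b31 = 0⊕1⊕1⊕1⊕0⊕0⊕1⊕1⊕0⊕0⊕1⊕0⊕1⊕1⊕1⊕0 = 1
s8: b8⊕b9⊕b10⊕b11⊕b12⊕b13⊕b14⊕b15⊕b24⊕b25⊕b26⊕b27⊕b28⊕b29⊕b30⊕b31 = 0⊕0⊕1⊕0⊕0⊕0⊕1⊕1⊕1⊕1⊕0⊕1⊕1⊕1⊕1⊕0 = 1
s16: b16⊕b17⊕b18⊕b19⊕b20⊕b21⊕b22⊕b23⊕b24⊕b25⊕b26⊕b27⊕b28⊕b29⊕b30⊕b31 = 0⊕1⊕1⊕1⊕0⊕0⊕1⊕0⊕1⊕1⊕0⊕1⊕1⊕1⊕1⊕0 = 0
Syndrome (s16...s1) = 01110 → position 14.
Overall parity (XOR of all 32 bits, including p0): 0⊕1⊕0⊕1⊕0⊕1⊕1⊕1⊕0⊕0⊕1⊕0⊕0⊕0⊕1⊕1⊕0⊕1⊕1⊕1⊕0⊕0⊕1⊕0⊕1⊕1⊕0⊕1⊕1⊕1⊕1⊕0 = 0
Overall=0, syndrome position=14 → double-bit error detected (uncorrectable).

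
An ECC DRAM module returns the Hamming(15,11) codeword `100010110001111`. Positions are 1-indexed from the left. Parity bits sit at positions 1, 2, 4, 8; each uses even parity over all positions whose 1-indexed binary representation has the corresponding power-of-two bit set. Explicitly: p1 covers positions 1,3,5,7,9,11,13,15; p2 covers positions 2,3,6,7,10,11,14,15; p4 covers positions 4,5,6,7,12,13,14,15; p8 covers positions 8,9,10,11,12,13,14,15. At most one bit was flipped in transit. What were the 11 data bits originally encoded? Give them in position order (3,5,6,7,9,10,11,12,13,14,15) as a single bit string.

s1: b1⊕b3⊕b5⊕b7⊕b9⊕b11⊕b13⊕b15 = 1⊕0⊕1⊕1⊕0⊕0⊕1⊕1 = 1
s2: b2⊕b3⊕b6⊕b7⊕b10⊕b11⊕b14⊕b15 = 0⊕0⊕0⊕1⊕0⊕0⊕1⊕1 = 1
s4: b4⊕b5⊕b6⊕b7⊕b12⊕b13⊕b14⊕b15 = 0⊕1⊕0⊕1⊕1⊕1⊕1⊕1 = 0
s8: b8⊕b9⊕b10⊕b11⊕b12⊕b13⊕b14⊕b15 = 1⊕0⊕0⊕0⊕1⊕1⊕1⊕1 = 1
Syndrome (s8...s1) = 1011 → position 11.
Flip bit 11: corrected codeword = 100010110011111
Data bits at positions 3,5,6,7,9,10,11,12,13,14,15: 01010011111

01010011111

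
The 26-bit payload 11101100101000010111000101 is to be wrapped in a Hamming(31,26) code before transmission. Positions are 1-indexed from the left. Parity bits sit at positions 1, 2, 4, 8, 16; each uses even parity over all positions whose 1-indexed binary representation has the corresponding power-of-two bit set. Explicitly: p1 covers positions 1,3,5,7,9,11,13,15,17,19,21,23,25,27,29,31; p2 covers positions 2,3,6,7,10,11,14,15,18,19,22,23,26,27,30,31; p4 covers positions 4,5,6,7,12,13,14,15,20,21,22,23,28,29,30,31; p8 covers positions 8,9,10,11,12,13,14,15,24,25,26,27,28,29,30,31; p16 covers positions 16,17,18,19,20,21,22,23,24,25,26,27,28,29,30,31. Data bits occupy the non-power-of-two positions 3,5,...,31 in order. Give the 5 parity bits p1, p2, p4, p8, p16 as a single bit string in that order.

00000

Place data bits at non-power-of-two positions: b3=1, b5=1, b6=1, b7=0, b9=1, b10=1, b11=0, b12=0, b13=1, b14=0, b15=1, b17=0, b18=0, b19=0, b20=0, b21=1, b22=0, b23=1, b24=1, b25=1, b26=0, b27=0, b28=0, b29=1, b30=0, b31=1.
p1 = XOR of data positions {3,5,7,9,11,13,15,17,19,21,23,25,27,29,31} = 1⊕1⊕0⊕1⊕0⊕1⊕1⊕0⊕0⊕1⊕1⊕1⊕0⊕1⊕1 = 0
p2 = XOR of data positions {3,6,7,10,11,14,15,18,19,22,23,26,27,30,31} = 1⊕1⊕0⊕1⊕0⊕0⊕1⊕0⊕0⊕0⊕1⊕0⊕0⊕0⊕1 = 0
p4 = XOR of data positions {5,6,7,12,13,14,15,20,21,22,23,28,29,30,31} = 1⊕1⊕0⊕0⊕1⊕0⊕1⊕0⊕1⊕0⊕1⊕0⊕1⊕0⊕1 = 0
p8 = XOR of data positions {9,10,11,12,13,14,15,24,25,26,27,28,29,30,31} = 1⊕1⊕0⊕0⊕1⊕0⊕1⊕1⊕1⊕0⊕0⊕0⊕1⊕0⊕1 = 0
p16 = XOR of data positions {17,18,19,20,21,22,23,24,25,26,27,28,29,30,31} = 0⊕0⊕0⊕0⊕1⊕0⊕1⊕1⊕1⊕0⊕0⊕0⊕1⊕0⊕1 = 0
Parity bits p1,p2,p4,p8,p16 = 00000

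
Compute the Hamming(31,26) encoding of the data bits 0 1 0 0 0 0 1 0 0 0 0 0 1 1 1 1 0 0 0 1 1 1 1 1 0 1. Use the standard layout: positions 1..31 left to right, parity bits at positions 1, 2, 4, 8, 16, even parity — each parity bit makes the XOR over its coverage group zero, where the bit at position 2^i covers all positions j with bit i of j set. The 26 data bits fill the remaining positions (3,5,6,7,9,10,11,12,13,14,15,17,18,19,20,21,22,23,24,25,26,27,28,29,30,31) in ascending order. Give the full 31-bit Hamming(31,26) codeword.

0000100100100000011110001111101

Place data bits at non-power-of-two positions: b3=0, b5=1, b6=0, b7=0, b9=0, b10=0, b11=1, b12=0, b13=0, b14=0, b15=0, b17=0, b18=1, b19=1, b20=1, b21=1, b22=0, b23=0, b24=0, b25=1, b26=1, b27=1, b28=1, b29=1, b30=0, b31=1.
p1 = XOR of data positions {3,5,7,9,11,13,15,17,19,21,23,25,27,29,31} = 0⊕1⊕0⊕0⊕1⊕0⊕0⊕0⊕1⊕1⊕0⊕1⊕1⊕1⊕1 = 0
p2 = XOR of data positions {3,6,7,10,11,14,15,18,19,22,23,26,27,30,31} = 0⊕0⊕0⊕0⊕1⊕0⊕0⊕1⊕1⊕0⊕0⊕1⊕1⊕0⊕1 = 0
p4 = XOR of data positions {5,6,7,12,13,14,15,20,21,22,23,28,29,30,31} = 1⊕0⊕0⊕0⊕0⊕0⊕0⊕1⊕1⊕0⊕0⊕1⊕1⊕0⊕1 = 0
p8 = XOR of data positions {9,10,11,12,13,14,15,24,25,26,27,28,29,30,31} = 0⊕0⊕1⊕0⊕0⊕0⊕0⊕0⊕1⊕1⊕1⊕1⊕1⊕0⊕1 = 1
p16 = XOR of data positions {17,18,19,20,21,22,23,24,25,26,27,28,29,30,31} = 0⊕1⊕1⊕1⊕1⊕0⊕0⊕0⊕1⊕1⊕1⊕1⊕1⊕0⊕1 = 0
Codeword b1..b31 = 0000100100100000011110001111101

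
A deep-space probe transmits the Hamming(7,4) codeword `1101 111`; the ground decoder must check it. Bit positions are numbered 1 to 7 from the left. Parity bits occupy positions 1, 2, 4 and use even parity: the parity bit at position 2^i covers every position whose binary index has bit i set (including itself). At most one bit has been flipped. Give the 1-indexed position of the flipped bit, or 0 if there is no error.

s1: b1⊕b3⊕b5⊕b7 = 1⊕0⊕1⊕1 = 1
s2: b2⊕b3⊕b6⊕b7 = 1⊕0⊕1⊕1 = 1
s4: b4⊕b5⊕b6⊕b7 = 1⊕1⊕1⊕1 = 0
Syndrome (s4...s1) = 011 → position 3.

3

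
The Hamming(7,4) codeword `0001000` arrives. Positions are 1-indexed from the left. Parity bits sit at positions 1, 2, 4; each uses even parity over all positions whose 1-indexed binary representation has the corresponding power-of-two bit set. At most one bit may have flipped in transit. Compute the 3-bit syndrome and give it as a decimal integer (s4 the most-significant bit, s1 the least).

4

s1: b1⊕b3⊕b5⊕b7 = 0⊕0⊕0⊕0 = 0
s2: b2⊕b3⊕b6⊕b7 = 0⊕0⊕0⊕0 = 0
s4: b4⊕b5⊕b6⊕b7 = 1⊕0⊕0⊕0 = 1
Syndrome (s4...s1) = 100 → position 4.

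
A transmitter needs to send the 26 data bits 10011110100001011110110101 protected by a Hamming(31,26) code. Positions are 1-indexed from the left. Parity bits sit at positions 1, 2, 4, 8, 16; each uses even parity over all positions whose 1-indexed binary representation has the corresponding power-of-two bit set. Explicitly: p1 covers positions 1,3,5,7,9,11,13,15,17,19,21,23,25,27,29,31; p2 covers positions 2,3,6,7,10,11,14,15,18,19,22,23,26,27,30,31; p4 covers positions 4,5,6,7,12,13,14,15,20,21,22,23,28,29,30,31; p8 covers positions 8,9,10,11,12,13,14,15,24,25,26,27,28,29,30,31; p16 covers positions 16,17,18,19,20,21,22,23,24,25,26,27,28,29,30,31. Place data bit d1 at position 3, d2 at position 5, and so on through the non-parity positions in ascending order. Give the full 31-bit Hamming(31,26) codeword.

Place data bits at non-power-of-two positions: b3=1, b5=0, b6=0, b7=1, b9=1, b10=1, b11=1, b12=0, b13=1, b14=0, b15=0, b17=0, b18=0, b19=1, b20=0, b21=1, b22=1, b23=1, b24=1, b25=0, b26=1, b27=1, b28=0, b29=1, b30=0, b31=1.
p1 = XOR of data positions {3,5,7,9,11,13,15,17,19,21,23,25,27,29,31} = 1⊕0⊕1⊕1⊕1⊕1⊕0⊕0⊕1⊕1⊕1⊕0⊕1⊕1⊕1 = 1
p2 = XOR of data positions {3,6,7,10,11,14,15,18,19,22,23,26,27,30,31} = 1⊕0⊕1⊕1⊕1⊕0⊕0⊕0⊕1⊕1⊕1⊕1⊕1⊕0⊕1 = 0
p4 = XOR of data positions {5,6,7,12,13,14,15,20,21,22,23,28,29,30,31} = 0⊕0⊕1⊕0⊕1⊕0⊕0⊕0⊕1⊕1⊕1⊕0⊕1⊕0⊕1 = 1
p8 = XOR of data positions {9,10,11,12,13,14,15,24,25,26,27,28,29,30,31} = 1⊕1⊕1⊕0⊕1⊕0⊕0⊕1⊕0⊕1⊕1⊕0⊕1⊕0⊕1 = 1
p16 = XOR of data positions {17,18,19,20,21,22,23,24,25,26,27,28,29,30,31} = 0⊕0⊕1⊕0⊕1⊕1⊕1⊕1⊕0⊕1⊕1⊕0⊕1⊕0⊕1 = 1
Codeword b1..b31 = 1011001111101001001011110110101

1011001111101001001011110110101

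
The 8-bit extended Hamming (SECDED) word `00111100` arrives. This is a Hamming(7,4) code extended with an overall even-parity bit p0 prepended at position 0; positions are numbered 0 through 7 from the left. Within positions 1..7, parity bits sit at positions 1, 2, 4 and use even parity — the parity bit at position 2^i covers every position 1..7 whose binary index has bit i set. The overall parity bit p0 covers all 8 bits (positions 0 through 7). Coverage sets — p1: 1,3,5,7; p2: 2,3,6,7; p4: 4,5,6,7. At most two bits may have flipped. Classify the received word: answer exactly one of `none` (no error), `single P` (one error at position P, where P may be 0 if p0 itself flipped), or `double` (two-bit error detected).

none

s1: b1⊕b3⊕b5⊕b7 = 0⊕1⊕1⊕0 = 0
s2: b2⊕b3⊕b6⊕b7 = 1⊕1⊕0⊕0 = 0
s4: b4⊕b5⊕b6⊕b7 = 1⊕1⊕0⊕0 = 0
Syndrome (s4...s1) = 000 → position 0 (no error).
Overall parity (XOR of all 8 bits, including p0): 0⊕0⊕1⊕1⊕1⊕1⊕0⊕0 = 0
Overall=0, syndrome position=0 → no error.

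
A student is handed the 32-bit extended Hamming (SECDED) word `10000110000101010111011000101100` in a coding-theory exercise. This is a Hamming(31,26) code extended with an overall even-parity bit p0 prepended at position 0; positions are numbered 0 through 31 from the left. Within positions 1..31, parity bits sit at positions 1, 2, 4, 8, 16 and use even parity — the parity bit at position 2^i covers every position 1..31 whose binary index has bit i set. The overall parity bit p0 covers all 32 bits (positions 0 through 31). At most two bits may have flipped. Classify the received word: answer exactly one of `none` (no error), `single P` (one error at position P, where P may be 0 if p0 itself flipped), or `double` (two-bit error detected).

s1: b1⊕b3⊕b5⊕b7⊕b9⊕b11⊕b13⊕b15⊕b17⊕b19⊕b21⊕b23⊕b25⊕b27⊕b29⊕b31 = 0⊕0⊕1⊕0⊕0⊕1⊕1⊕1⊕1⊕1⊕1⊕0⊕0⊕0⊕1⊕0 = 0
s2: b2⊕b3⊕b6⊕b7⊕b10⊕b11⊕b14⊕b15⊕b18⊕b19⊕b22⊕b23⊕b26⊕b27⊕b30⊕b31 = 0⊕0⊕1⊕0⊕0⊕1⊕0⊕1⊕1⊕1⊕1⊕0⊕1⊕0⊕0⊕0 = 1
s4: b4⊕b5⊕b6⊕b7⊕b12⊕b13⊕b14⊕b15⊕b20⊕b21⊕b22⊕b23⊕b28⊕b29⊕b30⊕b31 = 0⊕1⊕1⊕0⊕0⊕1⊕0⊕1⊕0⊕1⊕1⊕0⊕1⊕1⊕0⊕0 = 0
s8: b8⊕b9⊕b10⊕b11⊕b12⊕b13⊕b14⊕b15⊕b24⊕b25⊕b26⊕b27⊕b28⊕b29⊕b30⊕b31 = 0⊕0⊕0⊕1⊕0⊕1⊕0⊕1⊕0⊕0⊕1⊕0⊕1⊕1⊕0⊕0 = 0
s16: b16⊕b17⊕b18⊕b19⊕b20⊕b21⊕b22⊕b23⊕b24⊕b25⊕b26⊕b27⊕b28⊕b29⊕b30⊕b31 = 0⊕1⊕1⊕1⊕0⊕1⊕1⊕0⊕0⊕0⊕1⊕0⊕1⊕1⊕0⊕0 = 0
Syndrome (s16...s1) = 00010 → position 2.
Overall parity (XOR of all 32 bits, including p0): 1⊕0⊕0⊕0⊕0⊕1⊕1⊕0⊕0⊕0⊕0⊕1⊕0⊕1⊕0⊕1⊕0⊕1⊕1⊕1⊕0⊕1⊕1⊕0⊕0⊕0⊕1⊕0⊕1⊕1⊕0⊕0 = 0
Overall=0, syndrome position=2 → double-bit error detected (uncorrectable).

double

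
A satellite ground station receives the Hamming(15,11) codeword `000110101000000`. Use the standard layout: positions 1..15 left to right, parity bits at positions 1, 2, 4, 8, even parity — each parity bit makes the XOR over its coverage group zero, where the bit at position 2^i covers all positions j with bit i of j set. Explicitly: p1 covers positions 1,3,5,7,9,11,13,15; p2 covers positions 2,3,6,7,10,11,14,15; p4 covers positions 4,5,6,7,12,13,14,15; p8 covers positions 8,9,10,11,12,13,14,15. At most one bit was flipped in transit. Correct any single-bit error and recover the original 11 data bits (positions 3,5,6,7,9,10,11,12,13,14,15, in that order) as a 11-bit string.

s1: b1⊕b3⊕b5⊕b7⊕b9⊕b11⊕b13⊕b15 = 0⊕0⊕1⊕1⊕1⊕0⊕0⊕0 = 1
s2: b2⊕b3⊕b6⊕b7⊕b10⊕b11⊕b14⊕b15 = 0⊕0⊕0⊕1⊕0⊕0⊕0⊕0 = 1
s4: b4⊕b5⊕b6⊕b7⊕b12⊕b13⊕b14⊕b15 = 1⊕1⊕0⊕1⊕0⊕0⊕0⊕0 = 1
s8: b8⊕b9⊕b10⊕b11⊕b12⊕b13⊕b14⊕b15 = 0⊕1⊕0⊕0⊕0⊕0⊕0⊕0 = 1
Syndrome (s8...s1) = 1111 → position 15.
Flip bit 15: corrected codeword = 000110101000001
Data bits at positions 3,5,6,7,9,10,11,12,13,14,15: 01011000001

01011000001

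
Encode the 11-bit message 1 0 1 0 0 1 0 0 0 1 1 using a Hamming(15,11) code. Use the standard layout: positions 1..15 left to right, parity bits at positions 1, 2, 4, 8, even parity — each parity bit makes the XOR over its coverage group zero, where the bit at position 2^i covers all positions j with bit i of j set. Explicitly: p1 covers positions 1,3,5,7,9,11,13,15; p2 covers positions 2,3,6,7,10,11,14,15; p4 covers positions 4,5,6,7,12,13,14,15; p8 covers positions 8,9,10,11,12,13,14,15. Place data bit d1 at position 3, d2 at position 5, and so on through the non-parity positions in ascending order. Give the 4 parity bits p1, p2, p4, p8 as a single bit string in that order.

0111

Place data bits at non-power-of-two positions: b3=1, b5=0, b6=1, b7=0, b9=0, b10=1, b11=0, b12=0, b13=0, b14=1, b15=1.
p1 = XOR of data positions {3,5,7,9,11,13,15} = 1⊕0⊕0⊕0⊕0⊕0⊕1 = 0
p2 = XOR of data positions {3,6,7,10,11,14,15} = 1⊕1⊕0⊕1⊕0⊕1⊕1 = 1
p4 = XOR of data positions {5,6,7,12,13,14,15} = 0⊕1⊕0⊕0⊕0⊕1⊕1 = 1
p8 = XOR of data positions {9,10,11,12,13,14,15} = 0⊕1⊕0⊕0⊕0⊕1⊕1 = 1
Parity bits p1,p2,p4,p8 = 0111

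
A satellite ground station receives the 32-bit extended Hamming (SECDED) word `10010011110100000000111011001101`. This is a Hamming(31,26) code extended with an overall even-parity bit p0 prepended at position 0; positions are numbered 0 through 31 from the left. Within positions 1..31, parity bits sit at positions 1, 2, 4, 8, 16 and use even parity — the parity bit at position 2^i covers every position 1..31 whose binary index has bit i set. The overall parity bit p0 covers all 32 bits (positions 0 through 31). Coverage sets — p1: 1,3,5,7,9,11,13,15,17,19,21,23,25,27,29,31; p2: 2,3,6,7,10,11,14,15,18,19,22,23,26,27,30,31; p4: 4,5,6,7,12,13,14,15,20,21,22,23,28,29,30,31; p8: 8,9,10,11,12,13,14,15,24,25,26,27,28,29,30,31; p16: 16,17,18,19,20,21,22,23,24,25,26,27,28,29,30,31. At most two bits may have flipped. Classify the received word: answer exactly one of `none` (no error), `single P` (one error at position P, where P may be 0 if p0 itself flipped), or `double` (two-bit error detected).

s1: b1⊕b3⊕b5⊕b7⊕b9⊕b11⊕b13⊕b15⊕b17⊕b19⊕b21⊕b23⊕b25⊕b27⊕b29⊕b31 = 0⊕1⊕0⊕1⊕1⊕1⊕0⊕0⊕0⊕0⊕1⊕0⊕1⊕0⊕1⊕1 = 0
s2: b2⊕b3⊕b6⊕b7⊕b10⊕b11⊕b14⊕b15⊕b18⊕b19⊕b22⊕b23⊕b26⊕b27⊕b30⊕b31 = 0⊕1⊕1⊕1⊕0⊕1⊕0⊕0⊕0⊕0⊕1⊕0⊕0⊕0⊕0⊕1 = 0
s4: b4⊕b5⊕b6⊕b7⊕b12⊕b13⊕b14⊕b15⊕b20⊕b21⊕b22⊕b23⊕b28⊕b29⊕b30⊕b31 = 0⊕0⊕1⊕1⊕0⊕0⊕0⊕0⊕1⊕1⊕1⊕0⊕1⊕1⊕0⊕1 = 0
s8: b8⊕b9⊕b10⊕b11⊕b12⊕b13⊕b14⊕b15⊕b24⊕b25⊕b26⊕b27⊕b28⊕b29⊕b30⊕b31 = 1⊕1⊕0⊕1⊕0⊕0⊕0⊕0⊕1⊕1⊕0⊕0⊕1⊕1⊕0⊕1 = 0
s16: b16⊕b17⊕b18⊕b19⊕b20⊕b21⊕b22⊕b23⊕b24⊕b25⊕b26⊕b27⊕b28⊕b29⊕b30⊕b31 = 0⊕0⊕0⊕0⊕1⊕1⊕1⊕0⊕1⊕1⊕0⊕0⊕1⊕1⊕0⊕1 = 0
Syndrome (s16...s1) = 00000 → position 0 (no error).
Overall parity (XOR of all 32 bits, including p0): 1⊕0⊕0⊕1⊕0⊕0⊕1⊕1⊕1⊕1⊕0⊕1⊕0⊕0⊕0⊕0⊕0⊕0⊕0⊕0⊕1⊕1⊕1⊕0⊕1⊕1⊕0⊕0⊕1⊕1⊕0⊕1 = 1
Overall=1, syndrome position=0 → single-bit error at position 0.

single 0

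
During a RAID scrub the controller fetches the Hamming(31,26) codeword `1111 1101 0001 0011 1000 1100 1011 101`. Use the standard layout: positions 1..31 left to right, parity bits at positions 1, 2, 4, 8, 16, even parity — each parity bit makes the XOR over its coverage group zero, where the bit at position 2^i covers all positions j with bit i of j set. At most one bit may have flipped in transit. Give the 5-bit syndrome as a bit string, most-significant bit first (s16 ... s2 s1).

s1: b1⊕b3⊕b5⊕b7⊕b9⊕b11⊕b13⊕b15⊕b17⊕b19⊕b21⊕b23⊕b25⊕b27⊕b29⊕b31 = 1⊕1⊕1⊕0⊕0⊕0⊕0⊕1⊕1⊕0⊕1⊕0⊕1⊕1⊕1⊕1 = 0
s2: b2⊕b3⊕b6⊕b7⊕b10⊕b11⊕b14⊕b15⊕b18⊕b19⊕b22⊕b23⊕b26⊕b27⊕b30⊕b31 = 1⊕1⊕1⊕0⊕0⊕0⊕0⊕1⊕0⊕0⊕1⊕0⊕0⊕1⊕0⊕1 = 1
s4: b4⊕b5⊕b6⊕b7⊕b12⊕b13⊕b14⊕b15⊕b20⊕b21⊕b22⊕b23⊕b28⊕b29⊕b30⊕b31 = 1⊕1⊕1⊕0⊕1⊕0⊕0⊕1⊕0⊕1⊕1⊕0⊕1⊕1⊕0⊕1 = 0
s8: b8⊕b9⊕b10⊕b11⊕b12⊕b13⊕b14⊕b15⊕b24⊕b25⊕b26⊕b27⊕b28⊕b29⊕b30⊕b31 = 1⊕0⊕0⊕0⊕1⊕0⊕0⊕1⊕0⊕1⊕0⊕1⊕1⊕1⊕0⊕1 = 0
s16: b16⊕b17⊕b18⊕b19⊕b20⊕b21⊕b22⊕b23⊕b24⊕b25⊕b26⊕b27⊕b28⊕b29⊕b30⊕b31 = 1⊕1⊕0⊕0⊕0⊕1⊕1⊕0⊕0⊕1⊕0⊕1⊕1⊕1⊕0⊕1 = 1
Syndrome (s16...s1) = 10010 → position 18.

10010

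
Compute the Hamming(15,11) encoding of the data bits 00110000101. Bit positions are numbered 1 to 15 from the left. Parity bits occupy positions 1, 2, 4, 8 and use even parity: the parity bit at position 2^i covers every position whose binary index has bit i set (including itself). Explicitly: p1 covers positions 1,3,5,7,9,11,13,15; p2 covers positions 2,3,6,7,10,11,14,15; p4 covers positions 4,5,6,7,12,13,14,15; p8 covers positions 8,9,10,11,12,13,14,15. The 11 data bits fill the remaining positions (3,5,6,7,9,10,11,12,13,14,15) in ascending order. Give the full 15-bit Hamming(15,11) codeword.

Place data bits at non-power-of-two positions: b3=0, b5=0, b6=1, b7=1, b9=0, b10=0, b11=0, b12=0, b13=1, b14=0, b15=1.
p1 = XOR of data positions {3,5,7,9,11,13,15} = 0⊕0⊕1⊕0⊕0⊕1⊕1 = 1
p2 = XOR of data positions {3,6,7,10,11,14,15} = 0⊕1⊕1⊕0⊕0⊕0⊕1 = 1
p4 = XOR of data positions {5,6,7,12,13,14,15} = 0⊕1⊕1⊕0⊕1⊕0⊕1 = 0
p8 = XOR of data positions {9,10,11,12,13,14,15} = 0⊕0⊕0⊕0⊕1⊕0⊕1 = 0
Codeword b1..b15 = 110001100000101

110001100000101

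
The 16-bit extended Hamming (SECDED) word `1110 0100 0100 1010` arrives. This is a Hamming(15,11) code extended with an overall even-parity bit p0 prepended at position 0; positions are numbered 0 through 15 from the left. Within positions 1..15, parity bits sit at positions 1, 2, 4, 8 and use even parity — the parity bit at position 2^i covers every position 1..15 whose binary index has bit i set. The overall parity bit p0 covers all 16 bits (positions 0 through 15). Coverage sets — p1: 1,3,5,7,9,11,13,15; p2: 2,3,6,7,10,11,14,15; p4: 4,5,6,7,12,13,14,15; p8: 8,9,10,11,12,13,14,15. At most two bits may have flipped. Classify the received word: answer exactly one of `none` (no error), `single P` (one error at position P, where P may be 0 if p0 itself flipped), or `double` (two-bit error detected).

s1: b1⊕b3⊕b5⊕b7⊕b9⊕b11⊕b13⊕b15 = 1⊕0⊕1⊕0⊕1⊕0⊕0⊕0 = 1
s2: b2⊕b3⊕b6⊕b7⊕b10⊕b11⊕b14⊕b15 = 1⊕0⊕0⊕0⊕0⊕0⊕1⊕0 = 0
s4: b4⊕b5⊕b6⊕b7⊕b12⊕b13⊕b14⊕b15 = 0⊕1⊕0⊕0⊕1⊕0⊕1⊕0 = 1
s8: b8⊕b9⊕b10⊕b11⊕b12⊕b13⊕b14⊕b15 = 0⊕1⊕0⊕0⊕1⊕0⊕1⊕0 = 1
Syndrome (s8...s1) = 1101 → position 13.
Overall parity (XOR of all 16 bits, including p0): 1⊕1⊕1⊕0⊕0⊕1⊕0⊕0⊕0⊕1⊕0⊕0⊕1⊕0⊕1⊕0 = 1
Overall=1, syndrome position=13 → single-bit error at position 13.

single 13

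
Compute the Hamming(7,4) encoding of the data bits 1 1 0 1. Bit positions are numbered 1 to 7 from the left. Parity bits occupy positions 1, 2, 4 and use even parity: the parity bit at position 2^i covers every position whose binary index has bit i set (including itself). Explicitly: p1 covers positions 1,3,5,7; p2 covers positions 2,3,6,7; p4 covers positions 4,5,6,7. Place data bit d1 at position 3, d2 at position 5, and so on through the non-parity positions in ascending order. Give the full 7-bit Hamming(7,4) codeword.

1010101

Place data bits at non-power-of-two positions: b3=1, b5=1, b6=0, b7=1.
p1 = XOR of data positions {3,5,7} = 1⊕1⊕1 = 1
p2 = XOR of data positions {3,6,7} = 1⊕0⊕1 = 0
p4 = XOR of data positions {5,6,7} = 1⊕0⊕1 = 0
Codeword b1..b7 = 1010101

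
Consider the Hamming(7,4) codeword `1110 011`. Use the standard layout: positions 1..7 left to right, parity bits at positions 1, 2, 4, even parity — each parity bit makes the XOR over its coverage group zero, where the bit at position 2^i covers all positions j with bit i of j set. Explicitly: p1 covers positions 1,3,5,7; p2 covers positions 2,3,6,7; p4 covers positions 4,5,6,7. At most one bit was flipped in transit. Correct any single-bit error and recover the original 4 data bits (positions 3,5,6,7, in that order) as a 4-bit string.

s1: b1⊕b3⊕b5⊕b7 = 1⊕1⊕0⊕1 = 1
s2: b2⊕b3⊕b6⊕b7 = 1⊕1⊕1⊕1 = 0
s4: b4⊕b5⊕b6⊕b7 = 0⊕0⊕1⊕1 = 0
Syndrome (s4...s1) = 001 → position 1.
Flip bit 1: corrected codeword = 0110011
Data bits at positions 3,5,6,7: 1011

1011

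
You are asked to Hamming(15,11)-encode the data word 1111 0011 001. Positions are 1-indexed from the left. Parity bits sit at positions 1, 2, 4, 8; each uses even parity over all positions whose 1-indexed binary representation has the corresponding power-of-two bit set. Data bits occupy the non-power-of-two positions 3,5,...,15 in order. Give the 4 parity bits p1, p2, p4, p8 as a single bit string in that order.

Place data bits at non-power-of-two positions: b3=1, b5=1, b6=1, b7=1, b9=0, b10=0, b11=1, b12=1, b13=0, b14=0, b15=1.
p1 = XOR of data positions {3,5,7,9,11,13,15} = 1⊕1⊕1⊕0⊕1⊕0⊕1 = 1
p2 = XOR of data positions {3,6,7,10,11,14,15} = 1⊕1⊕1⊕0⊕1⊕0⊕1 = 1
p4 = XOR of data positions {5,6,7,12,13,14,15} = 1⊕1⊕1⊕1⊕0⊕0⊕1 = 1
p8 = XOR of data positions {9,10,11,12,13,14,15} = 0⊕0⊕1⊕1⊕0⊕0⊕1 = 1
Parity bits p1,p2,p4,p8 = 1111

1111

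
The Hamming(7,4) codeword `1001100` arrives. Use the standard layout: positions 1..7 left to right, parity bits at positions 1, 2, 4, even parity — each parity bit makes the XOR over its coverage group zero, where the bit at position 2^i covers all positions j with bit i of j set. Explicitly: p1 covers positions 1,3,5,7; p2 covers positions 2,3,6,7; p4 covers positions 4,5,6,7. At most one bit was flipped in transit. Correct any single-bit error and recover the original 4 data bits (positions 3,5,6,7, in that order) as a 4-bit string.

s1: b1⊕b3⊕b5⊕b7 = 1⊕0⊕1⊕0 = 0
s2: b2⊕b3⊕b6⊕b7 = 0⊕0⊕0⊕0 = 0
s4: b4⊕b5⊕b6⊕b7 = 1⊕1⊕0⊕0 = 0
Syndrome (s4...s1) = 000 → position 0 (no error).
No correction needed.
Data bits at positions 3,5,6,7: 0100

0100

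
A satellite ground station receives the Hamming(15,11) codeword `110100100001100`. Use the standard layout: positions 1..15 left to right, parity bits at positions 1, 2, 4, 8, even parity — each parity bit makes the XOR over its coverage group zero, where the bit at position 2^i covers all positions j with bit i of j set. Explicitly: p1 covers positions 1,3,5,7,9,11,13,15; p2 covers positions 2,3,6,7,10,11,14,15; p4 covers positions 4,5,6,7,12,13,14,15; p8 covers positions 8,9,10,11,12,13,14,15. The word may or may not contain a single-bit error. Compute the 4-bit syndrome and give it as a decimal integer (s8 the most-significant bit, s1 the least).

1

s1: b1⊕b3⊕b5⊕b7⊕b9⊕b11⊕b13⊕b15 = 1⊕0⊕0⊕1⊕0⊕0⊕1⊕0 = 1
s2: b2⊕b3⊕b6⊕b7⊕b10⊕b11⊕b14⊕b15 = 1⊕0⊕0⊕1⊕0⊕0⊕0⊕0 = 0
s4: b4⊕b5⊕b6⊕b7⊕b12⊕b13⊕b14⊕b15 = 1⊕0⊕0⊕1⊕1⊕1⊕0⊕0 = 0
s8: b8⊕b9⊕b10⊕b11⊕b12⊕b13⊕b14⊕b15 = 0⊕0⊕0⊕0⊕1⊕1⊕0⊕0 = 0
Syndrome (s8...s1) = 0001 → position 1.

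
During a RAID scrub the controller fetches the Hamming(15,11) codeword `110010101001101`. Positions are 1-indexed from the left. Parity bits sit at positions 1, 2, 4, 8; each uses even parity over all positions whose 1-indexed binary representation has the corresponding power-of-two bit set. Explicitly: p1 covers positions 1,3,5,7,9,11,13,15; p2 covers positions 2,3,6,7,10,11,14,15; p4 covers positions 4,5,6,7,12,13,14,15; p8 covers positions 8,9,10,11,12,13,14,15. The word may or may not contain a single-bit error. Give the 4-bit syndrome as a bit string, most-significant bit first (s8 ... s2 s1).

s1: b1⊕b3⊕b5⊕b7⊕b9⊕b11⊕b13⊕b15 = 1⊕0⊕1⊕1⊕1⊕0⊕1⊕1 = 0
s2: b2⊕b3⊕b6⊕b7⊕b10⊕b11⊕b14⊕b15 = 1⊕0⊕0⊕1⊕0⊕0⊕0⊕1 = 1
s4: b4⊕b5⊕b6⊕b7⊕b12⊕b13⊕b14⊕b15 = 0⊕1⊕0⊕1⊕1⊕1⊕0⊕1 = 1
s8: b8⊕b9⊕b10⊕b11⊕b12⊕b13⊕b14⊕b15 = 0⊕1⊕0⊕0⊕1⊕1⊕0⊕1 = 0
Syndrome (s8...s1) = 0110 → position 6.

0110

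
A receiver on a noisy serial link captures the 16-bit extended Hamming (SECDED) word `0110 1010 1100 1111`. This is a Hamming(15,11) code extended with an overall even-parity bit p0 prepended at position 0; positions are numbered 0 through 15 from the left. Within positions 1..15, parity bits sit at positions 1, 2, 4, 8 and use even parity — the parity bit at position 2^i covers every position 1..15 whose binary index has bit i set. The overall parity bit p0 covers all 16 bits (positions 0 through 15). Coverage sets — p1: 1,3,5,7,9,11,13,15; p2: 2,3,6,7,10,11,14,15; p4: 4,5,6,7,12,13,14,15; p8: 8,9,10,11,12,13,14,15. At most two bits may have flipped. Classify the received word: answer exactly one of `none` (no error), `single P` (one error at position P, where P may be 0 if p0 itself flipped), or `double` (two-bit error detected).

s1: b1⊕b3⊕b5⊕b7⊕b9⊕b11⊕b13⊕b15 = 1⊕0⊕0⊕0⊕1⊕0⊕1⊕1 = 0
s2: b2⊕b3⊕b6⊕b7⊕b10⊕b11⊕b14⊕b15 = 1⊕0⊕1⊕0⊕0⊕0⊕1⊕1 = 0
s4: b4⊕b5⊕b6⊕b7⊕b12⊕b13⊕b14⊕b15 = 1⊕0⊕1⊕0⊕1⊕1⊕1⊕1 = 0
s8: b8⊕b9⊕b10⊕b11⊕b12⊕b13⊕b14⊕b15 = 1⊕1⊕0⊕0⊕1⊕1⊕1⊕1 = 0
Syndrome (s8...s1) = 0000 → position 0 (no error).
Overall parity (XOR of all 16 bits, including p0): 0⊕1⊕1⊕0⊕1⊕0⊕1⊕0⊕1⊕1⊕0⊕0⊕1⊕1⊕1⊕1 = 0
Overall=0, syndrome position=0 → no error.

none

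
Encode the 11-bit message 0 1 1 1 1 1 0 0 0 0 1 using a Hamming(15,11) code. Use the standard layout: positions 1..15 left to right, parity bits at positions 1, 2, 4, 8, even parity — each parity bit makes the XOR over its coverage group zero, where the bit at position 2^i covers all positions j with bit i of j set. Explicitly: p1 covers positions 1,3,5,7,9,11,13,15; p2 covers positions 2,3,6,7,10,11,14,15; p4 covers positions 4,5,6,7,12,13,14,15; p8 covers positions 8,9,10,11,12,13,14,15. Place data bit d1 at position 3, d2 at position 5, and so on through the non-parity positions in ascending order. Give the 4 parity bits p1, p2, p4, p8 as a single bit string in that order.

Place data bits at non-power-of-two positions: b3=0, b5=1, b6=1, b7=1, b9=1, b10=1, b11=0, b12=0, b13=0, b14=0, b15=1.
p1 = XOR of data positions {3,5,7,9,11,13,15} = 0⊕1⊕1⊕1⊕0⊕0⊕1 = 0
p2 = XOR of data positions {3,6,7,10,11,14,15} = 0⊕1⊕1⊕1⊕0⊕0⊕1 = 0
p4 = XOR of data positions {5,6,7,12,13,14,15} = 1⊕1⊕1⊕0⊕0⊕0⊕1 = 0
p8 = XOR of data positions {9,10,11,12,13,14,15} = 1⊕1⊕0⊕0⊕0⊕0⊕1 = 1
Parity bits p1,p2,p4,p8 = 0001

0001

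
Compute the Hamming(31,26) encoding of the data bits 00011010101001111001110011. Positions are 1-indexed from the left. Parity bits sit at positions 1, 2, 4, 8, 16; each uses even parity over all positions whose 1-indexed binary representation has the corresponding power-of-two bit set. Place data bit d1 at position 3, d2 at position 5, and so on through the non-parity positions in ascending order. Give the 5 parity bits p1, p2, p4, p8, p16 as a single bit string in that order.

Place data bits at non-power-of-two positions: b3=0, b5=0, b6=0, b7=1, b9=1, b10=0, b11=1, b12=0, b13=1, b14=0, b15=1, b17=0, b18=0, b19=1, b20=1, b21=1, b22=1, b23=0, b24=0, b25=1, b26=1, b27=1, b28=0, b29=0, b30=1, b31=1.
p1 = XOR of data positions {3,5,7,9,11,13,15,17,19,21,23,25,27,29,31} = 0⊕0⊕1⊕1⊕1⊕1⊕1⊕0⊕1⊕1⊕0⊕1⊕1⊕0⊕1 = 0
p2 = XOR of data positions {3,6,7,10,11,14,15,18,19,22,23,26,27,30,31} = 0⊕0⊕1⊕0⊕1⊕0⊕1⊕0⊕1⊕1⊕0⊕1⊕1⊕1⊕1 = 1
p4 = XOR of data positions {5,6,7,12,13,14,15,20,21,22,23,28,29,30,31} = 0⊕0⊕1⊕0⊕1⊕0⊕1⊕1⊕1⊕1⊕0⊕0⊕0⊕1⊕1 = 0
p8 = XOR of data positions {9,10,11,12,13,14,15,24,25,26,27,28,29,30,31} = 1⊕0⊕1⊕0⊕1⊕0⊕1⊕0⊕1⊕1⊕1⊕0⊕0⊕1⊕1 = 1
p16 = XOR of data positions {17,18,19,20,21,22,23,24,25,26,27,28,29,30,31} = 0⊕0⊕1⊕1⊕1⊕1⊕0⊕0⊕1⊕1⊕1⊕0⊕0⊕1⊕1 = 1
Parity bits p1,p2,p4,p8,p16 = 01011

01011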